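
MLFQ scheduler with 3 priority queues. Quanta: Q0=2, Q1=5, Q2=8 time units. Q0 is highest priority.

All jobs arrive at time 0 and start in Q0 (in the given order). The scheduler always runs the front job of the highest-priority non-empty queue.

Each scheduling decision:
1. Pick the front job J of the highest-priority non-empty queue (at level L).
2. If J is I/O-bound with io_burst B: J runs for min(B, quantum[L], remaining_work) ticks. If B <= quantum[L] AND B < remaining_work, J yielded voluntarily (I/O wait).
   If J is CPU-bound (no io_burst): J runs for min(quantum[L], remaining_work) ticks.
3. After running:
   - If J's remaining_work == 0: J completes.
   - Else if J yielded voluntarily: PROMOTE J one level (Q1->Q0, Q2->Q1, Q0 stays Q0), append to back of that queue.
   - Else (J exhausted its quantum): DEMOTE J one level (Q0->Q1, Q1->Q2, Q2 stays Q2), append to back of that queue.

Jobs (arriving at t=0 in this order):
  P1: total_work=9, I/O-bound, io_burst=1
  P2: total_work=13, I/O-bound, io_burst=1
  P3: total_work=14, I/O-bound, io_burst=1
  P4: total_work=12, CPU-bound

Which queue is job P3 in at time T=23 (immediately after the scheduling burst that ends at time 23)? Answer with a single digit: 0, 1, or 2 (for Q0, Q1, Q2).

Answer: 0

Derivation:
t=0-1: P1@Q0 runs 1, rem=8, I/O yield, promote→Q0. Q0=[P2,P3,P4,P1] Q1=[] Q2=[]
t=1-2: P2@Q0 runs 1, rem=12, I/O yield, promote→Q0. Q0=[P3,P4,P1,P2] Q1=[] Q2=[]
t=2-3: P3@Q0 runs 1, rem=13, I/O yield, promote→Q0. Q0=[P4,P1,P2,P3] Q1=[] Q2=[]
t=3-5: P4@Q0 runs 2, rem=10, quantum used, demote→Q1. Q0=[P1,P2,P3] Q1=[P4] Q2=[]
t=5-6: P1@Q0 runs 1, rem=7, I/O yield, promote→Q0. Q0=[P2,P3,P1] Q1=[P4] Q2=[]
t=6-7: P2@Q0 runs 1, rem=11, I/O yield, promote→Q0. Q0=[P3,P1,P2] Q1=[P4] Q2=[]
t=7-8: P3@Q0 runs 1, rem=12, I/O yield, promote→Q0. Q0=[P1,P2,P3] Q1=[P4] Q2=[]
t=8-9: P1@Q0 runs 1, rem=6, I/O yield, promote→Q0. Q0=[P2,P3,P1] Q1=[P4] Q2=[]
t=9-10: P2@Q0 runs 1, rem=10, I/O yield, promote→Q0. Q0=[P3,P1,P2] Q1=[P4] Q2=[]
t=10-11: P3@Q0 runs 1, rem=11, I/O yield, promote→Q0. Q0=[P1,P2,P3] Q1=[P4] Q2=[]
t=11-12: P1@Q0 runs 1, rem=5, I/O yield, promote→Q0. Q0=[P2,P3,P1] Q1=[P4] Q2=[]
t=12-13: P2@Q0 runs 1, rem=9, I/O yield, promote→Q0. Q0=[P3,P1,P2] Q1=[P4] Q2=[]
t=13-14: P3@Q0 runs 1, rem=10, I/O yield, promote→Q0. Q0=[P1,P2,P3] Q1=[P4] Q2=[]
t=14-15: P1@Q0 runs 1, rem=4, I/O yield, promote→Q0. Q0=[P2,P3,P1] Q1=[P4] Q2=[]
t=15-16: P2@Q0 runs 1, rem=8, I/O yield, promote→Q0. Q0=[P3,P1,P2] Q1=[P4] Q2=[]
t=16-17: P3@Q0 runs 1, rem=9, I/O yield, promote→Q0. Q0=[P1,P2,P3] Q1=[P4] Q2=[]
t=17-18: P1@Q0 runs 1, rem=3, I/O yield, promote→Q0. Q0=[P2,P3,P1] Q1=[P4] Q2=[]
t=18-19: P2@Q0 runs 1, rem=7, I/O yield, promote→Q0. Q0=[P3,P1,P2] Q1=[P4] Q2=[]
t=19-20: P3@Q0 runs 1, rem=8, I/O yield, promote→Q0. Q0=[P1,P2,P3] Q1=[P4] Q2=[]
t=20-21: P1@Q0 runs 1, rem=2, I/O yield, promote→Q0. Q0=[P2,P3,P1] Q1=[P4] Q2=[]
t=21-22: P2@Q0 runs 1, rem=6, I/O yield, promote→Q0. Q0=[P3,P1,P2] Q1=[P4] Q2=[]
t=22-23: P3@Q0 runs 1, rem=7, I/O yield, promote→Q0. Q0=[P1,P2,P3] Q1=[P4] Q2=[]
t=23-24: P1@Q0 runs 1, rem=1, I/O yield, promote→Q0. Q0=[P2,P3,P1] Q1=[P4] Q2=[]
t=24-25: P2@Q0 runs 1, rem=5, I/O yield, promote→Q0. Q0=[P3,P1,P2] Q1=[P4] Q2=[]
t=25-26: P3@Q0 runs 1, rem=6, I/O yield, promote→Q0. Q0=[P1,P2,P3] Q1=[P4] Q2=[]
t=26-27: P1@Q0 runs 1, rem=0, completes. Q0=[P2,P3] Q1=[P4] Q2=[]
t=27-28: P2@Q0 runs 1, rem=4, I/O yield, promote→Q0. Q0=[P3,P2] Q1=[P4] Q2=[]
t=28-29: P3@Q0 runs 1, rem=5, I/O yield, promote→Q0. Q0=[P2,P3] Q1=[P4] Q2=[]
t=29-30: P2@Q0 runs 1, rem=3, I/O yield, promote→Q0. Q0=[P3,P2] Q1=[P4] Q2=[]
t=30-31: P3@Q0 runs 1, rem=4, I/O yield, promote→Q0. Q0=[P2,P3] Q1=[P4] Q2=[]
t=31-32: P2@Q0 runs 1, rem=2, I/O yield, promote→Q0. Q0=[P3,P2] Q1=[P4] Q2=[]
t=32-33: P3@Q0 runs 1, rem=3, I/O yield, promote→Q0. Q0=[P2,P3] Q1=[P4] Q2=[]
t=33-34: P2@Q0 runs 1, rem=1, I/O yield, promote→Q0. Q0=[P3,P2] Q1=[P4] Q2=[]
t=34-35: P3@Q0 runs 1, rem=2, I/O yield, promote→Q0. Q0=[P2,P3] Q1=[P4] Q2=[]
t=35-36: P2@Q0 runs 1, rem=0, completes. Q0=[P3] Q1=[P4] Q2=[]
t=36-37: P3@Q0 runs 1, rem=1, I/O yield, promote→Q0. Q0=[P3] Q1=[P4] Q2=[]
t=37-38: P3@Q0 runs 1, rem=0, completes. Q0=[] Q1=[P4] Q2=[]
t=38-43: P4@Q1 runs 5, rem=5, quantum used, demote→Q2. Q0=[] Q1=[] Q2=[P4]
t=43-48: P4@Q2 runs 5, rem=0, completes. Q0=[] Q1=[] Q2=[]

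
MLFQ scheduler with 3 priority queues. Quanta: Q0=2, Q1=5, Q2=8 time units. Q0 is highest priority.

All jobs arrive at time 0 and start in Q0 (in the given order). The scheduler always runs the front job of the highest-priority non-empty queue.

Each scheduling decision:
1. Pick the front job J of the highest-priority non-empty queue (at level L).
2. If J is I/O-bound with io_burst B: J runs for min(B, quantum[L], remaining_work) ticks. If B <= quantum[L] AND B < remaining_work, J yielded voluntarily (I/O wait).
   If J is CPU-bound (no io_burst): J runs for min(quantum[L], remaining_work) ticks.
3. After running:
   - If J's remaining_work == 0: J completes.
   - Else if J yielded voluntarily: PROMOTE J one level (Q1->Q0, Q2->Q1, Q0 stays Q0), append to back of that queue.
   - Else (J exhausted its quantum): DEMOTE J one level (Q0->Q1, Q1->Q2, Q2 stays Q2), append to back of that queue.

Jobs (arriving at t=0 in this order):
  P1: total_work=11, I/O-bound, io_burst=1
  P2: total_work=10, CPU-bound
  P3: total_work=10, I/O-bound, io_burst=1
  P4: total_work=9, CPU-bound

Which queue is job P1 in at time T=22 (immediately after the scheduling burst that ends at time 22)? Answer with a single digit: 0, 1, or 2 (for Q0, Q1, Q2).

Answer: 0

Derivation:
t=0-1: P1@Q0 runs 1, rem=10, I/O yield, promote→Q0. Q0=[P2,P3,P4,P1] Q1=[] Q2=[]
t=1-3: P2@Q0 runs 2, rem=8, quantum used, demote→Q1. Q0=[P3,P4,P1] Q1=[P2] Q2=[]
t=3-4: P3@Q0 runs 1, rem=9, I/O yield, promote→Q0. Q0=[P4,P1,P3] Q1=[P2] Q2=[]
t=4-6: P4@Q0 runs 2, rem=7, quantum used, demote→Q1. Q0=[P1,P3] Q1=[P2,P4] Q2=[]
t=6-7: P1@Q0 runs 1, rem=9, I/O yield, promote→Q0. Q0=[P3,P1] Q1=[P2,P4] Q2=[]
t=7-8: P3@Q0 runs 1, rem=8, I/O yield, promote→Q0. Q0=[P1,P3] Q1=[P2,P4] Q2=[]
t=8-9: P1@Q0 runs 1, rem=8, I/O yield, promote→Q0. Q0=[P3,P1] Q1=[P2,P4] Q2=[]
t=9-10: P3@Q0 runs 1, rem=7, I/O yield, promote→Q0. Q0=[P1,P3] Q1=[P2,P4] Q2=[]
t=10-11: P1@Q0 runs 1, rem=7, I/O yield, promote→Q0. Q0=[P3,P1] Q1=[P2,P4] Q2=[]
t=11-12: P3@Q0 runs 1, rem=6, I/O yield, promote→Q0. Q0=[P1,P3] Q1=[P2,P4] Q2=[]
t=12-13: P1@Q0 runs 1, rem=6, I/O yield, promote→Q0. Q0=[P3,P1] Q1=[P2,P4] Q2=[]
t=13-14: P3@Q0 runs 1, rem=5, I/O yield, promote→Q0. Q0=[P1,P3] Q1=[P2,P4] Q2=[]
t=14-15: P1@Q0 runs 1, rem=5, I/O yield, promote→Q0. Q0=[P3,P1] Q1=[P2,P4] Q2=[]
t=15-16: P3@Q0 runs 1, rem=4, I/O yield, promote→Q0. Q0=[P1,P3] Q1=[P2,P4] Q2=[]
t=16-17: P1@Q0 runs 1, rem=4, I/O yield, promote→Q0. Q0=[P3,P1] Q1=[P2,P4] Q2=[]
t=17-18: P3@Q0 runs 1, rem=3, I/O yield, promote→Q0. Q0=[P1,P3] Q1=[P2,P4] Q2=[]
t=18-19: P1@Q0 runs 1, rem=3, I/O yield, promote→Q0. Q0=[P3,P1] Q1=[P2,P4] Q2=[]
t=19-20: P3@Q0 runs 1, rem=2, I/O yield, promote→Q0. Q0=[P1,P3] Q1=[P2,P4] Q2=[]
t=20-21: P1@Q0 runs 1, rem=2, I/O yield, promote→Q0. Q0=[P3,P1] Q1=[P2,P4] Q2=[]
t=21-22: P3@Q0 runs 1, rem=1, I/O yield, promote→Q0. Q0=[P1,P3] Q1=[P2,P4] Q2=[]
t=22-23: P1@Q0 runs 1, rem=1, I/O yield, promote→Q0. Q0=[P3,P1] Q1=[P2,P4] Q2=[]
t=23-24: P3@Q0 runs 1, rem=0, completes. Q0=[P1] Q1=[P2,P4] Q2=[]
t=24-25: P1@Q0 runs 1, rem=0, completes. Q0=[] Q1=[P2,P4] Q2=[]
t=25-30: P2@Q1 runs 5, rem=3, quantum used, demote→Q2. Q0=[] Q1=[P4] Q2=[P2]
t=30-35: P4@Q1 runs 5, rem=2, quantum used, demote→Q2. Q0=[] Q1=[] Q2=[P2,P4]
t=35-38: P2@Q2 runs 3, rem=0, completes. Q0=[] Q1=[] Q2=[P4]
t=38-40: P4@Q2 runs 2, rem=0, completes. Q0=[] Q1=[] Q2=[]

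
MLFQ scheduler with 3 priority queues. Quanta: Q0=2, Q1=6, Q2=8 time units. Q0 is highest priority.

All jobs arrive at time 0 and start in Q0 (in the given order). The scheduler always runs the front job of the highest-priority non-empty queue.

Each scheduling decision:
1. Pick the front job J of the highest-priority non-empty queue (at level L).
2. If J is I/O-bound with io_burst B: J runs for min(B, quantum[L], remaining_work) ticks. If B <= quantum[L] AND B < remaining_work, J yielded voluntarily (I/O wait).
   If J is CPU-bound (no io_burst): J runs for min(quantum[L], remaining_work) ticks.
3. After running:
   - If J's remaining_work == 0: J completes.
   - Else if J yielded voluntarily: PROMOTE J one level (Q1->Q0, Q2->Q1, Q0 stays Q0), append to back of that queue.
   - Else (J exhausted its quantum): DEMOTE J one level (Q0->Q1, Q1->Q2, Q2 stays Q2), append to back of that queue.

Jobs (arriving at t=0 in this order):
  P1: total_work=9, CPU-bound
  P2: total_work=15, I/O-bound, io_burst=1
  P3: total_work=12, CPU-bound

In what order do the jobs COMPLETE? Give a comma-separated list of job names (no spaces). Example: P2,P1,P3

Answer: P2,P1,P3

Derivation:
t=0-2: P1@Q0 runs 2, rem=7, quantum used, demote→Q1. Q0=[P2,P3] Q1=[P1] Q2=[]
t=2-3: P2@Q0 runs 1, rem=14, I/O yield, promote→Q0. Q0=[P3,P2] Q1=[P1] Q2=[]
t=3-5: P3@Q0 runs 2, rem=10, quantum used, demote→Q1. Q0=[P2] Q1=[P1,P3] Q2=[]
t=5-6: P2@Q0 runs 1, rem=13, I/O yield, promote→Q0. Q0=[P2] Q1=[P1,P3] Q2=[]
t=6-7: P2@Q0 runs 1, rem=12, I/O yield, promote→Q0. Q0=[P2] Q1=[P1,P3] Q2=[]
t=7-8: P2@Q0 runs 1, rem=11, I/O yield, promote→Q0. Q0=[P2] Q1=[P1,P3] Q2=[]
t=8-9: P2@Q0 runs 1, rem=10, I/O yield, promote→Q0. Q0=[P2] Q1=[P1,P3] Q2=[]
t=9-10: P2@Q0 runs 1, rem=9, I/O yield, promote→Q0. Q0=[P2] Q1=[P1,P3] Q2=[]
t=10-11: P2@Q0 runs 1, rem=8, I/O yield, promote→Q0. Q0=[P2] Q1=[P1,P3] Q2=[]
t=11-12: P2@Q0 runs 1, rem=7, I/O yield, promote→Q0. Q0=[P2] Q1=[P1,P3] Q2=[]
t=12-13: P2@Q0 runs 1, rem=6, I/O yield, promote→Q0. Q0=[P2] Q1=[P1,P3] Q2=[]
t=13-14: P2@Q0 runs 1, rem=5, I/O yield, promote→Q0. Q0=[P2] Q1=[P1,P3] Q2=[]
t=14-15: P2@Q0 runs 1, rem=4, I/O yield, promote→Q0. Q0=[P2] Q1=[P1,P3] Q2=[]
t=15-16: P2@Q0 runs 1, rem=3, I/O yield, promote→Q0. Q0=[P2] Q1=[P1,P3] Q2=[]
t=16-17: P2@Q0 runs 1, rem=2, I/O yield, promote→Q0. Q0=[P2] Q1=[P1,P3] Q2=[]
t=17-18: P2@Q0 runs 1, rem=1, I/O yield, promote→Q0. Q0=[P2] Q1=[P1,P3] Q2=[]
t=18-19: P2@Q0 runs 1, rem=0, completes. Q0=[] Q1=[P1,P3] Q2=[]
t=19-25: P1@Q1 runs 6, rem=1, quantum used, demote→Q2. Q0=[] Q1=[P3] Q2=[P1]
t=25-31: P3@Q1 runs 6, rem=4, quantum used, demote→Q2. Q0=[] Q1=[] Q2=[P1,P3]
t=31-32: P1@Q2 runs 1, rem=0, completes. Q0=[] Q1=[] Q2=[P3]
t=32-36: P3@Q2 runs 4, rem=0, completes. Q0=[] Q1=[] Q2=[]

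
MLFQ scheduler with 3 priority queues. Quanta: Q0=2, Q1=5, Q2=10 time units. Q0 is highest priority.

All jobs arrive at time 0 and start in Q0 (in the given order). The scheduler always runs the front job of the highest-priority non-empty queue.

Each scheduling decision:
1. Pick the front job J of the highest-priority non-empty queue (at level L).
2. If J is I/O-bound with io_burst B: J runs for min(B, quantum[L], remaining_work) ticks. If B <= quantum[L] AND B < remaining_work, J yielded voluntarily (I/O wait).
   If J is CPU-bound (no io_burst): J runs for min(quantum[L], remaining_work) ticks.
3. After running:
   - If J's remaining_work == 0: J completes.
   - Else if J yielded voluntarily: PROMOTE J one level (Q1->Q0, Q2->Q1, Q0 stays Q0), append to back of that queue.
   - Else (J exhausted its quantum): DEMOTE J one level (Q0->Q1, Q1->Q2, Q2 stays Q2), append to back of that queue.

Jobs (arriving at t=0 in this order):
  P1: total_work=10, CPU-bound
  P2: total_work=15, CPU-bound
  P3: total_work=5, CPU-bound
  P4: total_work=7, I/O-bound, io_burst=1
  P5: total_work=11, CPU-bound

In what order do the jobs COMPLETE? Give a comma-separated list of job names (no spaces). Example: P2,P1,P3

t=0-2: P1@Q0 runs 2, rem=8, quantum used, demote→Q1. Q0=[P2,P3,P4,P5] Q1=[P1] Q2=[]
t=2-4: P2@Q0 runs 2, rem=13, quantum used, demote→Q1. Q0=[P3,P4,P5] Q1=[P1,P2] Q2=[]
t=4-6: P3@Q0 runs 2, rem=3, quantum used, demote→Q1. Q0=[P4,P5] Q1=[P1,P2,P3] Q2=[]
t=6-7: P4@Q0 runs 1, rem=6, I/O yield, promote→Q0. Q0=[P5,P4] Q1=[P1,P2,P3] Q2=[]
t=7-9: P5@Q0 runs 2, rem=9, quantum used, demote→Q1. Q0=[P4] Q1=[P1,P2,P3,P5] Q2=[]
t=9-10: P4@Q0 runs 1, rem=5, I/O yield, promote→Q0. Q0=[P4] Q1=[P1,P2,P3,P5] Q2=[]
t=10-11: P4@Q0 runs 1, rem=4, I/O yield, promote→Q0. Q0=[P4] Q1=[P1,P2,P3,P5] Q2=[]
t=11-12: P4@Q0 runs 1, rem=3, I/O yield, promote→Q0. Q0=[P4] Q1=[P1,P2,P3,P5] Q2=[]
t=12-13: P4@Q0 runs 1, rem=2, I/O yield, promote→Q0. Q0=[P4] Q1=[P1,P2,P3,P5] Q2=[]
t=13-14: P4@Q0 runs 1, rem=1, I/O yield, promote→Q0. Q0=[P4] Q1=[P1,P2,P3,P5] Q2=[]
t=14-15: P4@Q0 runs 1, rem=0, completes. Q0=[] Q1=[P1,P2,P3,P5] Q2=[]
t=15-20: P1@Q1 runs 5, rem=3, quantum used, demote→Q2. Q0=[] Q1=[P2,P3,P5] Q2=[P1]
t=20-25: P2@Q1 runs 5, rem=8, quantum used, demote→Q2. Q0=[] Q1=[P3,P5] Q2=[P1,P2]
t=25-28: P3@Q1 runs 3, rem=0, completes. Q0=[] Q1=[P5] Q2=[P1,P2]
t=28-33: P5@Q1 runs 5, rem=4, quantum used, demote→Q2. Q0=[] Q1=[] Q2=[P1,P2,P5]
t=33-36: P1@Q2 runs 3, rem=0, completes. Q0=[] Q1=[] Q2=[P2,P5]
t=36-44: P2@Q2 runs 8, rem=0, completes. Q0=[] Q1=[] Q2=[P5]
t=44-48: P5@Q2 runs 4, rem=0, completes. Q0=[] Q1=[] Q2=[]

Answer: P4,P3,P1,P2,P5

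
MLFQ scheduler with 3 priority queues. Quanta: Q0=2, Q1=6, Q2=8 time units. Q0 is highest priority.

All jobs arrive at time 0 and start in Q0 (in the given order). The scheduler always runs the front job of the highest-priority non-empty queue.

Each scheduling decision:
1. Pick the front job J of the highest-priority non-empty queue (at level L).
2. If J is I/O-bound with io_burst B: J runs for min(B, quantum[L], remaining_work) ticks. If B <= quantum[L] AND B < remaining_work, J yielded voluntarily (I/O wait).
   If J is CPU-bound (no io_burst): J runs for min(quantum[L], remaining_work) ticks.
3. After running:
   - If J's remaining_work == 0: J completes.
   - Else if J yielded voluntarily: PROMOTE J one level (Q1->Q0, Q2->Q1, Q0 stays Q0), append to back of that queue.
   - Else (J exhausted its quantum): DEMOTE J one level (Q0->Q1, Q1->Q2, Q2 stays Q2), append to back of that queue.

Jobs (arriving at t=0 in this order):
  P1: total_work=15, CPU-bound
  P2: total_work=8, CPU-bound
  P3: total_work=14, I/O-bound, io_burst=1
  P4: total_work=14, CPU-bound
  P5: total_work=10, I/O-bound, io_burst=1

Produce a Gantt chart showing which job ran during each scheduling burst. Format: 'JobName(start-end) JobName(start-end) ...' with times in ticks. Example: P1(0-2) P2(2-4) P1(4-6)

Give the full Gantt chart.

t=0-2: P1@Q0 runs 2, rem=13, quantum used, demote→Q1. Q0=[P2,P3,P4,P5] Q1=[P1] Q2=[]
t=2-4: P2@Q0 runs 2, rem=6, quantum used, demote→Q1. Q0=[P3,P4,P5] Q1=[P1,P2] Q2=[]
t=4-5: P3@Q0 runs 1, rem=13, I/O yield, promote→Q0. Q0=[P4,P5,P3] Q1=[P1,P2] Q2=[]
t=5-7: P4@Q0 runs 2, rem=12, quantum used, demote→Q1. Q0=[P5,P3] Q1=[P1,P2,P4] Q2=[]
t=7-8: P5@Q0 runs 1, rem=9, I/O yield, promote→Q0. Q0=[P3,P5] Q1=[P1,P2,P4] Q2=[]
t=8-9: P3@Q0 runs 1, rem=12, I/O yield, promote→Q0. Q0=[P5,P3] Q1=[P1,P2,P4] Q2=[]
t=9-10: P5@Q0 runs 1, rem=8, I/O yield, promote→Q0. Q0=[P3,P5] Q1=[P1,P2,P4] Q2=[]
t=10-11: P3@Q0 runs 1, rem=11, I/O yield, promote→Q0. Q0=[P5,P3] Q1=[P1,P2,P4] Q2=[]
t=11-12: P5@Q0 runs 1, rem=7, I/O yield, promote→Q0. Q0=[P3,P5] Q1=[P1,P2,P4] Q2=[]
t=12-13: P3@Q0 runs 1, rem=10, I/O yield, promote→Q0. Q0=[P5,P3] Q1=[P1,P2,P4] Q2=[]
t=13-14: P5@Q0 runs 1, rem=6, I/O yield, promote→Q0. Q0=[P3,P5] Q1=[P1,P2,P4] Q2=[]
t=14-15: P3@Q0 runs 1, rem=9, I/O yield, promote→Q0. Q0=[P5,P3] Q1=[P1,P2,P4] Q2=[]
t=15-16: P5@Q0 runs 1, rem=5, I/O yield, promote→Q0. Q0=[P3,P5] Q1=[P1,P2,P4] Q2=[]
t=16-17: P3@Q0 runs 1, rem=8, I/O yield, promote→Q0. Q0=[P5,P3] Q1=[P1,P2,P4] Q2=[]
t=17-18: P5@Q0 runs 1, rem=4, I/O yield, promote→Q0. Q0=[P3,P5] Q1=[P1,P2,P4] Q2=[]
t=18-19: P3@Q0 runs 1, rem=7, I/O yield, promote→Q0. Q0=[P5,P3] Q1=[P1,P2,P4] Q2=[]
t=19-20: P5@Q0 runs 1, rem=3, I/O yield, promote→Q0. Q0=[P3,P5] Q1=[P1,P2,P4] Q2=[]
t=20-21: P3@Q0 runs 1, rem=6, I/O yield, promote→Q0. Q0=[P5,P3] Q1=[P1,P2,P4] Q2=[]
t=21-22: P5@Q0 runs 1, rem=2, I/O yield, promote→Q0. Q0=[P3,P5] Q1=[P1,P2,P4] Q2=[]
t=22-23: P3@Q0 runs 1, rem=5, I/O yield, promote→Q0. Q0=[P5,P3] Q1=[P1,P2,P4] Q2=[]
t=23-24: P5@Q0 runs 1, rem=1, I/O yield, promote→Q0. Q0=[P3,P5] Q1=[P1,P2,P4] Q2=[]
t=24-25: P3@Q0 runs 1, rem=4, I/O yield, promote→Q0. Q0=[P5,P3] Q1=[P1,P2,P4] Q2=[]
t=25-26: P5@Q0 runs 1, rem=0, completes. Q0=[P3] Q1=[P1,P2,P4] Q2=[]
t=26-27: P3@Q0 runs 1, rem=3, I/O yield, promote→Q0. Q0=[P3] Q1=[P1,P2,P4] Q2=[]
t=27-28: P3@Q0 runs 1, rem=2, I/O yield, promote→Q0. Q0=[P3] Q1=[P1,P2,P4] Q2=[]
t=28-29: P3@Q0 runs 1, rem=1, I/O yield, promote→Q0. Q0=[P3] Q1=[P1,P2,P4] Q2=[]
t=29-30: P3@Q0 runs 1, rem=0, completes. Q0=[] Q1=[P1,P2,P4] Q2=[]
t=30-36: P1@Q1 runs 6, rem=7, quantum used, demote→Q2. Q0=[] Q1=[P2,P4] Q2=[P1]
t=36-42: P2@Q1 runs 6, rem=0, completes. Q0=[] Q1=[P4] Q2=[P1]
t=42-48: P4@Q1 runs 6, rem=6, quantum used, demote→Q2. Q0=[] Q1=[] Q2=[P1,P4]
t=48-55: P1@Q2 runs 7, rem=0, completes. Q0=[] Q1=[] Q2=[P4]
t=55-61: P4@Q2 runs 6, rem=0, completes. Q0=[] Q1=[] Q2=[]

Answer: P1(0-2) P2(2-4) P3(4-5) P4(5-7) P5(7-8) P3(8-9) P5(9-10) P3(10-11) P5(11-12) P3(12-13) P5(13-14) P3(14-15) P5(15-16) P3(16-17) P5(17-18) P3(18-19) P5(19-20) P3(20-21) P5(21-22) P3(22-23) P5(23-24) P3(24-25) P5(25-26) P3(26-27) P3(27-28) P3(28-29) P3(29-30) P1(30-36) P2(36-42) P4(42-48) P1(48-55) P4(55-61)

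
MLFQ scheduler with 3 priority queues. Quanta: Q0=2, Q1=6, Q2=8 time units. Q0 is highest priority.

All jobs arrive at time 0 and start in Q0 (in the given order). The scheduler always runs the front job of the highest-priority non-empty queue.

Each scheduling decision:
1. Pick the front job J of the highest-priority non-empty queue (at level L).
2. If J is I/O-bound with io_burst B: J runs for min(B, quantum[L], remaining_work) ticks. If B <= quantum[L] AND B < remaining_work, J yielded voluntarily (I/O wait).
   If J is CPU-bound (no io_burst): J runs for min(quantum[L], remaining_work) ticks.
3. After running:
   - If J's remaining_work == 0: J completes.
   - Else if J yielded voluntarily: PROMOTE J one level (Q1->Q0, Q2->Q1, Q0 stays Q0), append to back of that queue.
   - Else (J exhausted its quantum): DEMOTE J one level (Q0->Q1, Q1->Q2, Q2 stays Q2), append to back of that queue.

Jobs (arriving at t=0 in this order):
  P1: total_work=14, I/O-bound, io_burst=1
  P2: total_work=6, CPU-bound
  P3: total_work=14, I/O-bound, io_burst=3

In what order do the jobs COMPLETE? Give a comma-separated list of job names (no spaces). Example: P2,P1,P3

t=0-1: P1@Q0 runs 1, rem=13, I/O yield, promote→Q0. Q0=[P2,P3,P1] Q1=[] Q2=[]
t=1-3: P2@Q0 runs 2, rem=4, quantum used, demote→Q1. Q0=[P3,P1] Q1=[P2] Q2=[]
t=3-5: P3@Q0 runs 2, rem=12, quantum used, demote→Q1. Q0=[P1] Q1=[P2,P3] Q2=[]
t=5-6: P1@Q0 runs 1, rem=12, I/O yield, promote→Q0. Q0=[P1] Q1=[P2,P3] Q2=[]
t=6-7: P1@Q0 runs 1, rem=11, I/O yield, promote→Q0. Q0=[P1] Q1=[P2,P3] Q2=[]
t=7-8: P1@Q0 runs 1, rem=10, I/O yield, promote→Q0. Q0=[P1] Q1=[P2,P3] Q2=[]
t=8-9: P1@Q0 runs 1, rem=9, I/O yield, promote→Q0. Q0=[P1] Q1=[P2,P3] Q2=[]
t=9-10: P1@Q0 runs 1, rem=8, I/O yield, promote→Q0. Q0=[P1] Q1=[P2,P3] Q2=[]
t=10-11: P1@Q0 runs 1, rem=7, I/O yield, promote→Q0. Q0=[P1] Q1=[P2,P3] Q2=[]
t=11-12: P1@Q0 runs 1, rem=6, I/O yield, promote→Q0. Q0=[P1] Q1=[P2,P3] Q2=[]
t=12-13: P1@Q0 runs 1, rem=5, I/O yield, promote→Q0. Q0=[P1] Q1=[P2,P3] Q2=[]
t=13-14: P1@Q0 runs 1, rem=4, I/O yield, promote→Q0. Q0=[P1] Q1=[P2,P3] Q2=[]
t=14-15: P1@Q0 runs 1, rem=3, I/O yield, promote→Q0. Q0=[P1] Q1=[P2,P3] Q2=[]
t=15-16: P1@Q0 runs 1, rem=2, I/O yield, promote→Q0. Q0=[P1] Q1=[P2,P3] Q2=[]
t=16-17: P1@Q0 runs 1, rem=1, I/O yield, promote→Q0. Q0=[P1] Q1=[P2,P3] Q2=[]
t=17-18: P1@Q0 runs 1, rem=0, completes. Q0=[] Q1=[P2,P3] Q2=[]
t=18-22: P2@Q1 runs 4, rem=0, completes. Q0=[] Q1=[P3] Q2=[]
t=22-25: P3@Q1 runs 3, rem=9, I/O yield, promote→Q0. Q0=[P3] Q1=[] Q2=[]
t=25-27: P3@Q0 runs 2, rem=7, quantum used, demote→Q1. Q0=[] Q1=[P3] Q2=[]
t=27-30: P3@Q1 runs 3, rem=4, I/O yield, promote→Q0. Q0=[P3] Q1=[] Q2=[]
t=30-32: P3@Q0 runs 2, rem=2, quantum used, demote→Q1. Q0=[] Q1=[P3] Q2=[]
t=32-34: P3@Q1 runs 2, rem=0, completes. Q0=[] Q1=[] Q2=[]

Answer: P1,P2,P3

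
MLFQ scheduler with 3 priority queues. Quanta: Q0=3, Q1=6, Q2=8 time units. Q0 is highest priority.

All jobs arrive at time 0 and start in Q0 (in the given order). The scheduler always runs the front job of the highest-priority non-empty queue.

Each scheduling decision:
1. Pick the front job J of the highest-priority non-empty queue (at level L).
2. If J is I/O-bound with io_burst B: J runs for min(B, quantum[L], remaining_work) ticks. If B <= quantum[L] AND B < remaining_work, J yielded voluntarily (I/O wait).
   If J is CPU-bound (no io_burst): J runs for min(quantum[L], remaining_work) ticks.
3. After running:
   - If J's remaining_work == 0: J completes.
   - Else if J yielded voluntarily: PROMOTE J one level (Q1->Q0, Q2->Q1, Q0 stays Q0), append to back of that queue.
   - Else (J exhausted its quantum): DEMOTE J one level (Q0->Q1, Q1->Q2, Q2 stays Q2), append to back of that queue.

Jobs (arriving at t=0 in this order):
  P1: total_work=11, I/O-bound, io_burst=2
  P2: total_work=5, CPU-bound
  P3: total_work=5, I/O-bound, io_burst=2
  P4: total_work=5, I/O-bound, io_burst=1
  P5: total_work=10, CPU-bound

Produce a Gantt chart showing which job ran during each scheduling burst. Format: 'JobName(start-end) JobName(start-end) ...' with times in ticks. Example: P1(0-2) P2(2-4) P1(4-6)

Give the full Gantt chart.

t=0-2: P1@Q0 runs 2, rem=9, I/O yield, promote→Q0. Q0=[P2,P3,P4,P5,P1] Q1=[] Q2=[]
t=2-5: P2@Q0 runs 3, rem=2, quantum used, demote→Q1. Q0=[P3,P4,P5,P1] Q1=[P2] Q2=[]
t=5-7: P3@Q0 runs 2, rem=3, I/O yield, promote→Q0. Q0=[P4,P5,P1,P3] Q1=[P2] Q2=[]
t=7-8: P4@Q0 runs 1, rem=4, I/O yield, promote→Q0. Q0=[P5,P1,P3,P4] Q1=[P2] Q2=[]
t=8-11: P5@Q0 runs 3, rem=7, quantum used, demote→Q1. Q0=[P1,P3,P4] Q1=[P2,P5] Q2=[]
t=11-13: P1@Q0 runs 2, rem=7, I/O yield, promote→Q0. Q0=[P3,P4,P1] Q1=[P2,P5] Q2=[]
t=13-15: P3@Q0 runs 2, rem=1, I/O yield, promote→Q0. Q0=[P4,P1,P3] Q1=[P2,P5] Q2=[]
t=15-16: P4@Q0 runs 1, rem=3, I/O yield, promote→Q0. Q0=[P1,P3,P4] Q1=[P2,P5] Q2=[]
t=16-18: P1@Q0 runs 2, rem=5, I/O yield, promote→Q0. Q0=[P3,P4,P1] Q1=[P2,P5] Q2=[]
t=18-19: P3@Q0 runs 1, rem=0, completes. Q0=[P4,P1] Q1=[P2,P5] Q2=[]
t=19-20: P4@Q0 runs 1, rem=2, I/O yield, promote→Q0. Q0=[P1,P4] Q1=[P2,P5] Q2=[]
t=20-22: P1@Q0 runs 2, rem=3, I/O yield, promote→Q0. Q0=[P4,P1] Q1=[P2,P5] Q2=[]
t=22-23: P4@Q0 runs 1, rem=1, I/O yield, promote→Q0. Q0=[P1,P4] Q1=[P2,P5] Q2=[]
t=23-25: P1@Q0 runs 2, rem=1, I/O yield, promote→Q0. Q0=[P4,P1] Q1=[P2,P5] Q2=[]
t=25-26: P4@Q0 runs 1, rem=0, completes. Q0=[P1] Q1=[P2,P5] Q2=[]
t=26-27: P1@Q0 runs 1, rem=0, completes. Q0=[] Q1=[P2,P5] Q2=[]
t=27-29: P2@Q1 runs 2, rem=0, completes. Q0=[] Q1=[P5] Q2=[]
t=29-35: P5@Q1 runs 6, rem=1, quantum used, demote→Q2. Q0=[] Q1=[] Q2=[P5]
t=35-36: P5@Q2 runs 1, rem=0, completes. Q0=[] Q1=[] Q2=[]

Answer: P1(0-2) P2(2-5) P3(5-7) P4(7-8) P5(8-11) P1(11-13) P3(13-15) P4(15-16) P1(16-18) P3(18-19) P4(19-20) P1(20-22) P4(22-23) P1(23-25) P4(25-26) P1(26-27) P2(27-29) P5(29-35) P5(35-36)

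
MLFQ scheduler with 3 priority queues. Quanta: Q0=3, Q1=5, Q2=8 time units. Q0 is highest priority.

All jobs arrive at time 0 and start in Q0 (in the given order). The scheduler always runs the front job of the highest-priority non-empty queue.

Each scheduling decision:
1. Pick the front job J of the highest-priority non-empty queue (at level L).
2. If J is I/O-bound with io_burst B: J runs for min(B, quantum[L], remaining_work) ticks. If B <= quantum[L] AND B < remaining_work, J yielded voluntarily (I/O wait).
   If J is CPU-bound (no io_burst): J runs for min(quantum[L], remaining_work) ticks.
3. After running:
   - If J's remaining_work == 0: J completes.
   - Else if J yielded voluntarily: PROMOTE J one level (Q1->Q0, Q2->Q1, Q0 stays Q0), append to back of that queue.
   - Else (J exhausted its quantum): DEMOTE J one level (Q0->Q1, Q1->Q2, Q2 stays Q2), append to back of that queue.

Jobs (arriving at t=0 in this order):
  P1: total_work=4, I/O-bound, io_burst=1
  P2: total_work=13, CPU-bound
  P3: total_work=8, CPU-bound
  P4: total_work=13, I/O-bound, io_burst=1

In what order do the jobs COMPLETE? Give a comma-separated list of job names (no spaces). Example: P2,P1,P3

Answer: P1,P4,P3,P2

Derivation:
t=0-1: P1@Q0 runs 1, rem=3, I/O yield, promote→Q0. Q0=[P2,P3,P4,P1] Q1=[] Q2=[]
t=1-4: P2@Q0 runs 3, rem=10, quantum used, demote→Q1. Q0=[P3,P4,P1] Q1=[P2] Q2=[]
t=4-7: P3@Q0 runs 3, rem=5, quantum used, demote→Q1. Q0=[P4,P1] Q1=[P2,P3] Q2=[]
t=7-8: P4@Q0 runs 1, rem=12, I/O yield, promote→Q0. Q0=[P1,P4] Q1=[P2,P3] Q2=[]
t=8-9: P1@Q0 runs 1, rem=2, I/O yield, promote→Q0. Q0=[P4,P1] Q1=[P2,P3] Q2=[]
t=9-10: P4@Q0 runs 1, rem=11, I/O yield, promote→Q0. Q0=[P1,P4] Q1=[P2,P3] Q2=[]
t=10-11: P1@Q0 runs 1, rem=1, I/O yield, promote→Q0. Q0=[P4,P1] Q1=[P2,P3] Q2=[]
t=11-12: P4@Q0 runs 1, rem=10, I/O yield, promote→Q0. Q0=[P1,P4] Q1=[P2,P3] Q2=[]
t=12-13: P1@Q0 runs 1, rem=0, completes. Q0=[P4] Q1=[P2,P3] Q2=[]
t=13-14: P4@Q0 runs 1, rem=9, I/O yield, promote→Q0. Q0=[P4] Q1=[P2,P3] Q2=[]
t=14-15: P4@Q0 runs 1, rem=8, I/O yield, promote→Q0. Q0=[P4] Q1=[P2,P3] Q2=[]
t=15-16: P4@Q0 runs 1, rem=7, I/O yield, promote→Q0. Q0=[P4] Q1=[P2,P3] Q2=[]
t=16-17: P4@Q0 runs 1, rem=6, I/O yield, promote→Q0. Q0=[P4] Q1=[P2,P3] Q2=[]
t=17-18: P4@Q0 runs 1, rem=5, I/O yield, promote→Q0. Q0=[P4] Q1=[P2,P3] Q2=[]
t=18-19: P4@Q0 runs 1, rem=4, I/O yield, promote→Q0. Q0=[P4] Q1=[P2,P3] Q2=[]
t=19-20: P4@Q0 runs 1, rem=3, I/O yield, promote→Q0. Q0=[P4] Q1=[P2,P3] Q2=[]
t=20-21: P4@Q0 runs 1, rem=2, I/O yield, promote→Q0. Q0=[P4] Q1=[P2,P3] Q2=[]
t=21-22: P4@Q0 runs 1, rem=1, I/O yield, promote→Q0. Q0=[P4] Q1=[P2,P3] Q2=[]
t=22-23: P4@Q0 runs 1, rem=0, completes. Q0=[] Q1=[P2,P3] Q2=[]
t=23-28: P2@Q1 runs 5, rem=5, quantum used, demote→Q2. Q0=[] Q1=[P3] Q2=[P2]
t=28-33: P3@Q1 runs 5, rem=0, completes. Q0=[] Q1=[] Q2=[P2]
t=33-38: P2@Q2 runs 5, rem=0, completes. Q0=[] Q1=[] Q2=[]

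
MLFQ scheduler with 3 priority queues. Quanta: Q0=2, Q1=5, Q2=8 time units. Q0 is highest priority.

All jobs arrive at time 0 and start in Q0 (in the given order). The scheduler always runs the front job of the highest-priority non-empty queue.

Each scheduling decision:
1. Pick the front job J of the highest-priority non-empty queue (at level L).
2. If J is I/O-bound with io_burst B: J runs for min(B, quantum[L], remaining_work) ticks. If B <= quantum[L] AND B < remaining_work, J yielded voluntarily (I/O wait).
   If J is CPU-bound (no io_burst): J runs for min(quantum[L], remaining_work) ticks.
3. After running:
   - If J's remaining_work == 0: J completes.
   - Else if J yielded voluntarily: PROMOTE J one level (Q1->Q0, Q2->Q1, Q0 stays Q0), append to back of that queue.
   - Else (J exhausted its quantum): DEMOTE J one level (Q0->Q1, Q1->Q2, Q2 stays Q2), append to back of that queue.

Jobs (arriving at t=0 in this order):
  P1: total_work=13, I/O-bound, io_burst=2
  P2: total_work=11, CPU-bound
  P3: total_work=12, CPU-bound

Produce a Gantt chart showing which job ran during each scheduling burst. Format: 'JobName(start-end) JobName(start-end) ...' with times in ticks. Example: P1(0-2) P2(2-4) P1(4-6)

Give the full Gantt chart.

t=0-2: P1@Q0 runs 2, rem=11, I/O yield, promote→Q0. Q0=[P2,P3,P1] Q1=[] Q2=[]
t=2-4: P2@Q0 runs 2, rem=9, quantum used, demote→Q1. Q0=[P3,P1] Q1=[P2] Q2=[]
t=4-6: P3@Q0 runs 2, rem=10, quantum used, demote→Q1. Q0=[P1] Q1=[P2,P3] Q2=[]
t=6-8: P1@Q0 runs 2, rem=9, I/O yield, promote→Q0. Q0=[P1] Q1=[P2,P3] Q2=[]
t=8-10: P1@Q0 runs 2, rem=7, I/O yield, promote→Q0. Q0=[P1] Q1=[P2,P3] Q2=[]
t=10-12: P1@Q0 runs 2, rem=5, I/O yield, promote→Q0. Q0=[P1] Q1=[P2,P3] Q2=[]
t=12-14: P1@Q0 runs 2, rem=3, I/O yield, promote→Q0. Q0=[P1] Q1=[P2,P3] Q2=[]
t=14-16: P1@Q0 runs 2, rem=1, I/O yield, promote→Q0. Q0=[P1] Q1=[P2,P3] Q2=[]
t=16-17: P1@Q0 runs 1, rem=0, completes. Q0=[] Q1=[P2,P3] Q2=[]
t=17-22: P2@Q1 runs 5, rem=4, quantum used, demote→Q2. Q0=[] Q1=[P3] Q2=[P2]
t=22-27: P3@Q1 runs 5, rem=5, quantum used, demote→Q2. Q0=[] Q1=[] Q2=[P2,P3]
t=27-31: P2@Q2 runs 4, rem=0, completes. Q0=[] Q1=[] Q2=[P3]
t=31-36: P3@Q2 runs 5, rem=0, completes. Q0=[] Q1=[] Q2=[]

Answer: P1(0-2) P2(2-4) P3(4-6) P1(6-8) P1(8-10) P1(10-12) P1(12-14) P1(14-16) P1(16-17) P2(17-22) P3(22-27) P2(27-31) P3(31-36)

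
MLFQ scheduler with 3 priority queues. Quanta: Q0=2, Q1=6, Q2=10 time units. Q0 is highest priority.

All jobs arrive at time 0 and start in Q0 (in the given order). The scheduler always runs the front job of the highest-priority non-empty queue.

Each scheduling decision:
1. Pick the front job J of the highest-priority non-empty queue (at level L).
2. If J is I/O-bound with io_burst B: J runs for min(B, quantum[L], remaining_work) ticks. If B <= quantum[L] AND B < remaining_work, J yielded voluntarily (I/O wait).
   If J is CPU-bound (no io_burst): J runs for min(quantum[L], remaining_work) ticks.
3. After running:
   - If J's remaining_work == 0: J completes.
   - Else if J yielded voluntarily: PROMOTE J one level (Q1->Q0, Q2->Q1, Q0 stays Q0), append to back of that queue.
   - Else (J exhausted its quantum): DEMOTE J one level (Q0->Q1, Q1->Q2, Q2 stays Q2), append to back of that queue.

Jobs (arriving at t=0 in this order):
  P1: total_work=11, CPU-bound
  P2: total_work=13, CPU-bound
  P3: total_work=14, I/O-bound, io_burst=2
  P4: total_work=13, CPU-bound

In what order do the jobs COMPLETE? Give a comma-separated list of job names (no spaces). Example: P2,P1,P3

Answer: P3,P1,P2,P4

Derivation:
t=0-2: P1@Q0 runs 2, rem=9, quantum used, demote→Q1. Q0=[P2,P3,P4] Q1=[P1] Q2=[]
t=2-4: P2@Q0 runs 2, rem=11, quantum used, demote→Q1. Q0=[P3,P4] Q1=[P1,P2] Q2=[]
t=4-6: P3@Q0 runs 2, rem=12, I/O yield, promote→Q0. Q0=[P4,P3] Q1=[P1,P2] Q2=[]
t=6-8: P4@Q0 runs 2, rem=11, quantum used, demote→Q1. Q0=[P3] Q1=[P1,P2,P4] Q2=[]
t=8-10: P3@Q0 runs 2, rem=10, I/O yield, promote→Q0. Q0=[P3] Q1=[P1,P2,P4] Q2=[]
t=10-12: P3@Q0 runs 2, rem=8, I/O yield, promote→Q0. Q0=[P3] Q1=[P1,P2,P4] Q2=[]
t=12-14: P3@Q0 runs 2, rem=6, I/O yield, promote→Q0. Q0=[P3] Q1=[P1,P2,P4] Q2=[]
t=14-16: P3@Q0 runs 2, rem=4, I/O yield, promote→Q0. Q0=[P3] Q1=[P1,P2,P4] Q2=[]
t=16-18: P3@Q0 runs 2, rem=2, I/O yield, promote→Q0. Q0=[P3] Q1=[P1,P2,P4] Q2=[]
t=18-20: P3@Q0 runs 2, rem=0, completes. Q0=[] Q1=[P1,P2,P4] Q2=[]
t=20-26: P1@Q1 runs 6, rem=3, quantum used, demote→Q2. Q0=[] Q1=[P2,P4] Q2=[P1]
t=26-32: P2@Q1 runs 6, rem=5, quantum used, demote→Q2. Q0=[] Q1=[P4] Q2=[P1,P2]
t=32-38: P4@Q1 runs 6, rem=5, quantum used, demote→Q2. Q0=[] Q1=[] Q2=[P1,P2,P4]
t=38-41: P1@Q2 runs 3, rem=0, completes. Q0=[] Q1=[] Q2=[P2,P4]
t=41-46: P2@Q2 runs 5, rem=0, completes. Q0=[] Q1=[] Q2=[P4]
t=46-51: P4@Q2 runs 5, rem=0, completes. Q0=[] Q1=[] Q2=[]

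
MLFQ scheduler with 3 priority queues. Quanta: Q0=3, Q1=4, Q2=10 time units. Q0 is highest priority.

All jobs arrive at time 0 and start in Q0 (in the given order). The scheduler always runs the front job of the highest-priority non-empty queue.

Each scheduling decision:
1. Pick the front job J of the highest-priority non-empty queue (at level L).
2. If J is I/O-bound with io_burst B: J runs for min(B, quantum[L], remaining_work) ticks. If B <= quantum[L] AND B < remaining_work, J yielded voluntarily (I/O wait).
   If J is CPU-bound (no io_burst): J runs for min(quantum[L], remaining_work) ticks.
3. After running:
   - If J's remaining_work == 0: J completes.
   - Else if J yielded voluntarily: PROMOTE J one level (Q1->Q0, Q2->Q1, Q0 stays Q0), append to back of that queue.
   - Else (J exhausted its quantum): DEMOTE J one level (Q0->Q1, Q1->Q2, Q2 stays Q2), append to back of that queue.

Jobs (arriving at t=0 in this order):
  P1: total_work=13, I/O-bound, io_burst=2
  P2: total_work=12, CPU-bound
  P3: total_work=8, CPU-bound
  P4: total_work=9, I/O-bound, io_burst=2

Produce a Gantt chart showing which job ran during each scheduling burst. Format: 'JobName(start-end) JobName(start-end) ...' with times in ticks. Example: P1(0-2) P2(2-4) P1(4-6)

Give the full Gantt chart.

t=0-2: P1@Q0 runs 2, rem=11, I/O yield, promote→Q0. Q0=[P2,P3,P4,P1] Q1=[] Q2=[]
t=2-5: P2@Q0 runs 3, rem=9, quantum used, demote→Q1. Q0=[P3,P4,P1] Q1=[P2] Q2=[]
t=5-8: P3@Q0 runs 3, rem=5, quantum used, demote→Q1. Q0=[P4,P1] Q1=[P2,P3] Q2=[]
t=8-10: P4@Q0 runs 2, rem=7, I/O yield, promote→Q0. Q0=[P1,P4] Q1=[P2,P3] Q2=[]
t=10-12: P1@Q0 runs 2, rem=9, I/O yield, promote→Q0. Q0=[P4,P1] Q1=[P2,P3] Q2=[]
t=12-14: P4@Q0 runs 2, rem=5, I/O yield, promote→Q0. Q0=[P1,P4] Q1=[P2,P3] Q2=[]
t=14-16: P1@Q0 runs 2, rem=7, I/O yield, promote→Q0. Q0=[P4,P1] Q1=[P2,P3] Q2=[]
t=16-18: P4@Q0 runs 2, rem=3, I/O yield, promote→Q0. Q0=[P1,P4] Q1=[P2,P3] Q2=[]
t=18-20: P1@Q0 runs 2, rem=5, I/O yield, promote→Q0. Q0=[P4,P1] Q1=[P2,P3] Q2=[]
t=20-22: P4@Q0 runs 2, rem=1, I/O yield, promote→Q0. Q0=[P1,P4] Q1=[P2,P3] Q2=[]
t=22-24: P1@Q0 runs 2, rem=3, I/O yield, promote→Q0. Q0=[P4,P1] Q1=[P2,P3] Q2=[]
t=24-25: P4@Q0 runs 1, rem=0, completes. Q0=[P1] Q1=[P2,P3] Q2=[]
t=25-27: P1@Q0 runs 2, rem=1, I/O yield, promote→Q0. Q0=[P1] Q1=[P2,P3] Q2=[]
t=27-28: P1@Q0 runs 1, rem=0, completes. Q0=[] Q1=[P2,P3] Q2=[]
t=28-32: P2@Q1 runs 4, rem=5, quantum used, demote→Q2. Q0=[] Q1=[P3] Q2=[P2]
t=32-36: P3@Q1 runs 4, rem=1, quantum used, demote→Q2. Q0=[] Q1=[] Q2=[P2,P3]
t=36-41: P2@Q2 runs 5, rem=0, completes. Q0=[] Q1=[] Q2=[P3]
t=41-42: P3@Q2 runs 1, rem=0, completes. Q0=[] Q1=[] Q2=[]

Answer: P1(0-2) P2(2-5) P3(5-8) P4(8-10) P1(10-12) P4(12-14) P1(14-16) P4(16-18) P1(18-20) P4(20-22) P1(22-24) P4(24-25) P1(25-27) P1(27-28) P2(28-32) P3(32-36) P2(36-41) P3(41-42)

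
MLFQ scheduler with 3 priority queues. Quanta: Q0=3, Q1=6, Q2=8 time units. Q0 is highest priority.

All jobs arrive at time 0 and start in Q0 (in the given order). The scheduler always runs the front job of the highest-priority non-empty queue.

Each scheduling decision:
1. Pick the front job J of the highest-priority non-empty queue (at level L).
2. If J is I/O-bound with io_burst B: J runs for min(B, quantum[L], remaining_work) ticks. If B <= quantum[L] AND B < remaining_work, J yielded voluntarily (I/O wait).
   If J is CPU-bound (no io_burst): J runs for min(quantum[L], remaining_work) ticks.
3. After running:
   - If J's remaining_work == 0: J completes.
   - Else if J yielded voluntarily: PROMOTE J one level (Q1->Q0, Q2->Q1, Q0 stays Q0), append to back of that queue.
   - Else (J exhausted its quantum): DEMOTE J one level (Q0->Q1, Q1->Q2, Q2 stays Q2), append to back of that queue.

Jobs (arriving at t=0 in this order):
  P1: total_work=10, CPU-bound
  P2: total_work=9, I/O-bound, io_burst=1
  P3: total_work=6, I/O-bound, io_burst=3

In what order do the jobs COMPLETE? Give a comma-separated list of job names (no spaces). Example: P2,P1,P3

t=0-3: P1@Q0 runs 3, rem=7, quantum used, demote→Q1. Q0=[P2,P3] Q1=[P1] Q2=[]
t=3-4: P2@Q0 runs 1, rem=8, I/O yield, promote→Q0. Q0=[P3,P2] Q1=[P1] Q2=[]
t=4-7: P3@Q0 runs 3, rem=3, I/O yield, promote→Q0. Q0=[P2,P3] Q1=[P1] Q2=[]
t=7-8: P2@Q0 runs 1, rem=7, I/O yield, promote→Q0. Q0=[P3,P2] Q1=[P1] Q2=[]
t=8-11: P3@Q0 runs 3, rem=0, completes. Q0=[P2] Q1=[P1] Q2=[]
t=11-12: P2@Q0 runs 1, rem=6, I/O yield, promote→Q0. Q0=[P2] Q1=[P1] Q2=[]
t=12-13: P2@Q0 runs 1, rem=5, I/O yield, promote→Q0. Q0=[P2] Q1=[P1] Q2=[]
t=13-14: P2@Q0 runs 1, rem=4, I/O yield, promote→Q0. Q0=[P2] Q1=[P1] Q2=[]
t=14-15: P2@Q0 runs 1, rem=3, I/O yield, promote→Q0. Q0=[P2] Q1=[P1] Q2=[]
t=15-16: P2@Q0 runs 1, rem=2, I/O yield, promote→Q0. Q0=[P2] Q1=[P1] Q2=[]
t=16-17: P2@Q0 runs 1, rem=1, I/O yield, promote→Q0. Q0=[P2] Q1=[P1] Q2=[]
t=17-18: P2@Q0 runs 1, rem=0, completes. Q0=[] Q1=[P1] Q2=[]
t=18-24: P1@Q1 runs 6, rem=1, quantum used, demote→Q2. Q0=[] Q1=[] Q2=[P1]
t=24-25: P1@Q2 runs 1, rem=0, completes. Q0=[] Q1=[] Q2=[]

Answer: P3,P2,P1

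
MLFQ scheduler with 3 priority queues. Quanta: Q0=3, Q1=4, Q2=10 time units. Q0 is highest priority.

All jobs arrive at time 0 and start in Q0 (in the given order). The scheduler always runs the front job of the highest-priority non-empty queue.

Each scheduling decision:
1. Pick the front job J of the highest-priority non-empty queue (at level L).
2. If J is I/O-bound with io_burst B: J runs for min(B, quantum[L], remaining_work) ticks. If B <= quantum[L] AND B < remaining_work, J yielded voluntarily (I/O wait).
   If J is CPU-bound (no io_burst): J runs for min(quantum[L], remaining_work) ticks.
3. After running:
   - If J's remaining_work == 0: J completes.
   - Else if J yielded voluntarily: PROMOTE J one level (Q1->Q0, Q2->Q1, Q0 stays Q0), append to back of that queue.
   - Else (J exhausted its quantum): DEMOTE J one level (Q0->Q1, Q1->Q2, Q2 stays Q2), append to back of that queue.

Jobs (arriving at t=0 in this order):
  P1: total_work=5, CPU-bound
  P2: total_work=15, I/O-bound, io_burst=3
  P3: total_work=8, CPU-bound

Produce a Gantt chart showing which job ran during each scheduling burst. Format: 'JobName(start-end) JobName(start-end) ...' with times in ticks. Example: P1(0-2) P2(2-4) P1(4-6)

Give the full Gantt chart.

Answer: P1(0-3) P2(3-6) P3(6-9) P2(9-12) P2(12-15) P2(15-18) P2(18-21) P1(21-23) P3(23-27) P3(27-28)

Derivation:
t=0-3: P1@Q0 runs 3, rem=2, quantum used, demote→Q1. Q0=[P2,P3] Q1=[P1] Q2=[]
t=3-6: P2@Q0 runs 3, rem=12, I/O yield, promote→Q0. Q0=[P3,P2] Q1=[P1] Q2=[]
t=6-9: P3@Q0 runs 3, rem=5, quantum used, demote→Q1. Q0=[P2] Q1=[P1,P3] Q2=[]
t=9-12: P2@Q0 runs 3, rem=9, I/O yield, promote→Q0. Q0=[P2] Q1=[P1,P3] Q2=[]
t=12-15: P2@Q0 runs 3, rem=6, I/O yield, promote→Q0. Q0=[P2] Q1=[P1,P3] Q2=[]
t=15-18: P2@Q0 runs 3, rem=3, I/O yield, promote→Q0. Q0=[P2] Q1=[P1,P3] Q2=[]
t=18-21: P2@Q0 runs 3, rem=0, completes. Q0=[] Q1=[P1,P3] Q2=[]
t=21-23: P1@Q1 runs 2, rem=0, completes. Q0=[] Q1=[P3] Q2=[]
t=23-27: P3@Q1 runs 4, rem=1, quantum used, demote→Q2. Q0=[] Q1=[] Q2=[P3]
t=27-28: P3@Q2 runs 1, rem=0, completes. Q0=[] Q1=[] Q2=[]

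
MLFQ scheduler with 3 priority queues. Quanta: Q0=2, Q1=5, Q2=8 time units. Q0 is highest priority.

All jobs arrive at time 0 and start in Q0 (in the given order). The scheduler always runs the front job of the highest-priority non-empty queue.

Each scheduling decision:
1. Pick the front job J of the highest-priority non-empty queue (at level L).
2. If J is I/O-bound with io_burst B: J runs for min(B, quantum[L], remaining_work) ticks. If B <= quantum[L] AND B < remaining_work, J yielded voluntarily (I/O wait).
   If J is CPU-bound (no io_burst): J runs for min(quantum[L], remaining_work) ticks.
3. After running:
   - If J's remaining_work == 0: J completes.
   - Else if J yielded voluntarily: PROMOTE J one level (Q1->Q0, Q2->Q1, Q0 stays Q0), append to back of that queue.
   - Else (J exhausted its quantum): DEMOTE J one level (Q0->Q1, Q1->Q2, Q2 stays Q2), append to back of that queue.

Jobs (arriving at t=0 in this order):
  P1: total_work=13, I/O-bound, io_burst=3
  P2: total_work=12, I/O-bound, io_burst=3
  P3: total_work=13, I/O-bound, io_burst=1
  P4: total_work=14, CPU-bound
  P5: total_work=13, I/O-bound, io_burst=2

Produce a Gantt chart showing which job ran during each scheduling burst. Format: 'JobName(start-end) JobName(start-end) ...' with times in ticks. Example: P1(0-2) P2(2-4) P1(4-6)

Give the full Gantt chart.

t=0-2: P1@Q0 runs 2, rem=11, quantum used, demote→Q1. Q0=[P2,P3,P4,P5] Q1=[P1] Q2=[]
t=2-4: P2@Q0 runs 2, rem=10, quantum used, demote→Q1. Q0=[P3,P4,P5] Q1=[P1,P2] Q2=[]
t=4-5: P3@Q0 runs 1, rem=12, I/O yield, promote→Q0. Q0=[P4,P5,P3] Q1=[P1,P2] Q2=[]
t=5-7: P4@Q0 runs 2, rem=12, quantum used, demote→Q1. Q0=[P5,P3] Q1=[P1,P2,P4] Q2=[]
t=7-9: P5@Q0 runs 2, rem=11, I/O yield, promote→Q0. Q0=[P3,P5] Q1=[P1,P2,P4] Q2=[]
t=9-10: P3@Q0 runs 1, rem=11, I/O yield, promote→Q0. Q0=[P5,P3] Q1=[P1,P2,P4] Q2=[]
t=10-12: P5@Q0 runs 2, rem=9, I/O yield, promote→Q0. Q0=[P3,P5] Q1=[P1,P2,P4] Q2=[]
t=12-13: P3@Q0 runs 1, rem=10, I/O yield, promote→Q0. Q0=[P5,P3] Q1=[P1,P2,P4] Q2=[]
t=13-15: P5@Q0 runs 2, rem=7, I/O yield, promote→Q0. Q0=[P3,P5] Q1=[P1,P2,P4] Q2=[]
t=15-16: P3@Q0 runs 1, rem=9, I/O yield, promote→Q0. Q0=[P5,P3] Q1=[P1,P2,P4] Q2=[]
t=16-18: P5@Q0 runs 2, rem=5, I/O yield, promote→Q0. Q0=[P3,P5] Q1=[P1,P2,P4] Q2=[]
t=18-19: P3@Q0 runs 1, rem=8, I/O yield, promote→Q0. Q0=[P5,P3] Q1=[P1,P2,P4] Q2=[]
t=19-21: P5@Q0 runs 2, rem=3, I/O yield, promote→Q0. Q0=[P3,P5] Q1=[P1,P2,P4] Q2=[]
t=21-22: P3@Q0 runs 1, rem=7, I/O yield, promote→Q0. Q0=[P5,P3] Q1=[P1,P2,P4] Q2=[]
t=22-24: P5@Q0 runs 2, rem=1, I/O yield, promote→Q0. Q0=[P3,P5] Q1=[P1,P2,P4] Q2=[]
t=24-25: P3@Q0 runs 1, rem=6, I/O yield, promote→Q0. Q0=[P5,P3] Q1=[P1,P2,P4] Q2=[]
t=25-26: P5@Q0 runs 1, rem=0, completes. Q0=[P3] Q1=[P1,P2,P4] Q2=[]
t=26-27: P3@Q0 runs 1, rem=5, I/O yield, promote→Q0. Q0=[P3] Q1=[P1,P2,P4] Q2=[]
t=27-28: P3@Q0 runs 1, rem=4, I/O yield, promote→Q0. Q0=[P3] Q1=[P1,P2,P4] Q2=[]
t=28-29: P3@Q0 runs 1, rem=3, I/O yield, promote→Q0. Q0=[P3] Q1=[P1,P2,P4] Q2=[]
t=29-30: P3@Q0 runs 1, rem=2, I/O yield, promote→Q0. Q0=[P3] Q1=[P1,P2,P4] Q2=[]
t=30-31: P3@Q0 runs 1, rem=1, I/O yield, promote→Q0. Q0=[P3] Q1=[P1,P2,P4] Q2=[]
t=31-32: P3@Q0 runs 1, rem=0, completes. Q0=[] Q1=[P1,P2,P4] Q2=[]
t=32-35: P1@Q1 runs 3, rem=8, I/O yield, promote→Q0. Q0=[P1] Q1=[P2,P4] Q2=[]
t=35-37: P1@Q0 runs 2, rem=6, quantum used, demote→Q1. Q0=[] Q1=[P2,P4,P1] Q2=[]
t=37-40: P2@Q1 runs 3, rem=7, I/O yield, promote→Q0. Q0=[P2] Q1=[P4,P1] Q2=[]
t=40-42: P2@Q0 runs 2, rem=5, quantum used, demote→Q1. Q0=[] Q1=[P4,P1,P2] Q2=[]
t=42-47: P4@Q1 runs 5, rem=7, quantum used, demote→Q2. Q0=[] Q1=[P1,P2] Q2=[P4]
t=47-50: P1@Q1 runs 3, rem=3, I/O yield, promote→Q0. Q0=[P1] Q1=[P2] Q2=[P4]
t=50-52: P1@Q0 runs 2, rem=1, quantum used, demote→Q1. Q0=[] Q1=[P2,P1] Q2=[P4]
t=52-55: P2@Q1 runs 3, rem=2, I/O yield, promote→Q0. Q0=[P2] Q1=[P1] Q2=[P4]
t=55-57: P2@Q0 runs 2, rem=0, completes. Q0=[] Q1=[P1] Q2=[P4]
t=57-58: P1@Q1 runs 1, rem=0, completes. Q0=[] Q1=[] Q2=[P4]
t=58-65: P4@Q2 runs 7, rem=0, completes. Q0=[] Q1=[] Q2=[]

Answer: P1(0-2) P2(2-4) P3(4-5) P4(5-7) P5(7-9) P3(9-10) P5(10-12) P3(12-13) P5(13-15) P3(15-16) P5(16-18) P3(18-19) P5(19-21) P3(21-22) P5(22-24) P3(24-25) P5(25-26) P3(26-27) P3(27-28) P3(28-29) P3(29-30) P3(30-31) P3(31-32) P1(32-35) P1(35-37) P2(37-40) P2(40-42) P4(42-47) P1(47-50) P1(50-52) P2(52-55) P2(55-57) P1(57-58) P4(58-65)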